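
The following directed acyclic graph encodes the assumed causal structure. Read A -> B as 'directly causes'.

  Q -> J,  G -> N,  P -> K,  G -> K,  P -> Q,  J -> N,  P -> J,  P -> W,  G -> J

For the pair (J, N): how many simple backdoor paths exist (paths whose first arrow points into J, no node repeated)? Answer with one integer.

3

A backdoor path from J to N is any simple undirected path whose first edge points into J (i.e. leaves J via a parent).
Parents of J: {G, P, Q}.
Enumerating:
  P1: J <- P -> K <- G -> N
  P2: J <- G -> N
  P3: J <- Q <- P -> K <- G -> N
That exhausts the simple backdoor paths. Count: 3.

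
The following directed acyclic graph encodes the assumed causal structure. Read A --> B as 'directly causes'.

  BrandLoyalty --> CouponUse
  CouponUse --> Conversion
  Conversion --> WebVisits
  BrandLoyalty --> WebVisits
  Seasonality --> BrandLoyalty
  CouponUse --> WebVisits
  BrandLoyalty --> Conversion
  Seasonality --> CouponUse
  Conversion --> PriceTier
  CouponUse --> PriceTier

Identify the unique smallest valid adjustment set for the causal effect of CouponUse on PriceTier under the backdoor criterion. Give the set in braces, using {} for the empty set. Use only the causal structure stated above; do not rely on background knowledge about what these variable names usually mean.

{BrandLoyalty}

Variables eligible for adjustment (non-descendants of CouponUse, excluding CouponUse and PriceTier): {BrandLoyalty, Seasonality}.
Backdoor paths from CouponUse to PriceTier:
  P1: CouponUse <- Seasonality -> BrandLoyalty -> Conversion -> PriceTier
  P2: CouponUse <- Seasonality -> BrandLoyalty -> WebVisits <- Conversion -> PriceTier
  P3: CouponUse <- BrandLoyalty -> Conversion -> PriceTier
  P4: CouponUse <- BrandLoyalty -> WebVisits <- Conversion -> PriceTier
The empty set is not sufficient: P1 (CouponUse <- Seasonality -> BrandLoyalty -> Conversion -> PriceTier) has no collider blocking it and no conditioned non-collider, so it is open.
Try {BrandLoyalty}:
  P1: blocked at chain node BrandLoyalty ∈ conditioning set.
  P2: blocked at chain node BrandLoyalty ∈ conditioning set.
  P3: blocked at fork node BrandLoyalty ∈ conditioning set.
  P4: blocked at fork node BrandLoyalty ∈ conditioning set.
{BrandLoyalty} contains no descendant of CouponUse and blocks every backdoor path.
No other singleton works — e.g. {Seasonality} leaves P3 open — so {BrandLoyalty} is the unique smallest valid adjustment set.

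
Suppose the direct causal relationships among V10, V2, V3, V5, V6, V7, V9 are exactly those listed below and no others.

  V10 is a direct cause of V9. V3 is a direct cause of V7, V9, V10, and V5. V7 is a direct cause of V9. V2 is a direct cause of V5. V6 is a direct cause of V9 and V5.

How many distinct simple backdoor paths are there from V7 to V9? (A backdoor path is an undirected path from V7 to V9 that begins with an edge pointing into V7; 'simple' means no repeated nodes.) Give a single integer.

3

A backdoor path from V7 to V9 is any simple undirected path whose first edge points into V7 (i.e. leaves V7 via a parent).
Parents of V7: {V3}.
Enumerating:
  P1: V7 <- V3 -> V10 -> V9
  P2: V7 <- V3 -> V9
  P3: V7 <- V3 -> V5 <- V6 -> V9
That exhausts the simple backdoor paths. Count: 3.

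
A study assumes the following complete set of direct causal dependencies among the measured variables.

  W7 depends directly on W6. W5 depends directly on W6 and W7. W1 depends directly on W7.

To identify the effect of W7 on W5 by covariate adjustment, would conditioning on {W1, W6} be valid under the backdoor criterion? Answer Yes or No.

Backdoor paths from W7 to W5 (paths whose first edge points into W7):
  P1: W7 <- W6 -> W5
Condition 1 (no descendant of W7 in the set): FAILS — W1 is a descendant of W7.
Condition 2 (every backdoor path blocked by {W1, W6}):
  P1: blocked at fork node W6 ∈ conditioning set.
{W1, W6} does not satisfy the backdoor criterion.

No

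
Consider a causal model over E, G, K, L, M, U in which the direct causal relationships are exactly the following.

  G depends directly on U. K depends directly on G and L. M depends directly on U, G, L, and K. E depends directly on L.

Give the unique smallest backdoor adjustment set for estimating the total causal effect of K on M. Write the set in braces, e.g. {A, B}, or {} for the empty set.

{G, L}

Variables eligible for adjustment (non-descendants of K, excluding K and M): {E, G, L, U}.
Backdoor paths from K to M:
  P1: K <- L -> M
  P2: K <- G <- U -> M
  P3: K <- G -> M
The empty set is not sufficient: P1 (K <- L -> M) has no collider blocking it and no conditioned non-collider, so it is open.
Try {G, L}:
  P1: blocked at fork node L ∈ conditioning set.
  P2: blocked at chain node G ∈ conditioning set.
  P3: blocked at fork node G ∈ conditioning set.
{G, L} contains no descendant of K and blocks every backdoor path.
Every element of {G, L} is needed (dropping G leaves P2 open; dropping L leaves P1 open), so no proper subset is valid.
Among all size-2 subsets of the eligible variables, only {G, L} blocks every backdoor path, so it is the unique smallest valid adjustment set.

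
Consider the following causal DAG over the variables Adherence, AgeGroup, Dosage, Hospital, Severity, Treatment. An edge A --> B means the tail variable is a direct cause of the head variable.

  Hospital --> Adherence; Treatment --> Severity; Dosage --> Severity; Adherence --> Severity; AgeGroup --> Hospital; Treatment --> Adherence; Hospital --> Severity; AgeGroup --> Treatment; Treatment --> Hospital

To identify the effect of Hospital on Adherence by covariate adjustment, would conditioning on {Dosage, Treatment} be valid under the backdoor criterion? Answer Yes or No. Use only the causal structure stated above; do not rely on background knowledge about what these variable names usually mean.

Backdoor paths from Hospital to Adherence (paths whose first edge points into Hospital):
  P1: Hospital <- AgeGroup -> Treatment -> Adherence
  P2: Hospital <- AgeGroup -> Treatment -> Severity <- Adherence
  P3: Hospital <- Treatment -> Adherence
  P4: Hospital <- Treatment -> Severity <- Adherence
Condition 1 (no descendant of Hospital in the set): holds — descendants of Hospital are {Adherence, Severity}; none are in {Dosage, Treatment}.
Condition 2 (every backdoor path blocked by {Dosage, Treatment}):
  P1: blocked at chain node Treatment ∈ conditioning set.
  P2: blocked at chain node Treatment ∈ conditioning set.
  P3: blocked at fork node Treatment ∈ conditioning set.
  P4: blocked at fork node Treatment ∈ conditioning set.
{Dosage, Treatment} satisfies the backdoor criterion.

Yes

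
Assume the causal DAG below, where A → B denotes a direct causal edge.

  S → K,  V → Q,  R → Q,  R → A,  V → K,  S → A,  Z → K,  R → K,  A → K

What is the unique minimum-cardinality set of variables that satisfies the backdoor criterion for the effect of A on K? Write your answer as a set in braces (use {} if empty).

Variables eligible for adjustment (non-descendants of A, excluding A and K): {Q, R, S, V, Z}.
Backdoor paths from A to K:
  P1: A <- R -> Q <- V -> K
  P2: A <- R -> K
  P3: A <- S -> K
The empty set is not sufficient: P2 (A <- R -> K) has no collider blocking it and no conditioned non-collider, so it is open.
Try {R, S}:
  P1: blocked at fork node R ∈ conditioning set.
  P2: blocked at fork node R ∈ conditioning set.
  P3: blocked at fork node S ∈ conditioning set.
{R, S} contains no descendant of A and blocks every backdoor path.
Every element of {R, S} is needed (dropping R leaves P2 open; dropping S leaves P3 open), so no proper subset is valid.
Among all size-2 subsets of the eligible variables, only {R, S} blocks every backdoor path, so it is the unique smallest valid adjustment set.

{R, S}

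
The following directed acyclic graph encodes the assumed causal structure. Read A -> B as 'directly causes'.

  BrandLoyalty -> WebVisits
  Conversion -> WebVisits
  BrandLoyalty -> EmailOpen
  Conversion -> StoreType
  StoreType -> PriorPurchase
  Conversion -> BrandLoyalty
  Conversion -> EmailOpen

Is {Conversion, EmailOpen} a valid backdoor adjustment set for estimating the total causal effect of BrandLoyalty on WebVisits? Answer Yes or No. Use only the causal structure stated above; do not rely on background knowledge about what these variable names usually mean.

Backdoor paths from BrandLoyalty to WebVisits (paths whose first edge points into BrandLoyalty):
  P1: BrandLoyalty <- Conversion -> WebVisits
Condition 1 (no descendant of BrandLoyalty in the set): FAILS — EmailOpen is a descendant of BrandLoyalty.
Condition 2 (every backdoor path blocked by {Conversion, EmailOpen}):
  P1: blocked at fork node Conversion ∈ conditioning set.
{Conversion, EmailOpen} does not satisfy the backdoor criterion.

No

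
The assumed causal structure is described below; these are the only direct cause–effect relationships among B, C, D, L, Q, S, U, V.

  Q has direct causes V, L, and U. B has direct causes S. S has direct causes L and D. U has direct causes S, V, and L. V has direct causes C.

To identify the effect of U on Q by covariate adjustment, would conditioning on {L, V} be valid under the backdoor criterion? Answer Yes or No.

Yes

Backdoor paths from U to Q (paths whose first edge points into U):
  P1: U <- L -> Q
  P2: U <- S <- L -> Q
  P3: U <- V -> Q
Condition 1 (no descendant of U in the set): holds — descendants of U are {Q}; none are in {L, V}.
Condition 2 (every backdoor path blocked by {L, V}):
  P1: blocked at fork node L ∈ conditioning set.
  P2: blocked at fork node L ∈ conditioning set.
  P3: blocked at fork node V ∈ conditioning set.
{L, V} satisfies the backdoor criterion.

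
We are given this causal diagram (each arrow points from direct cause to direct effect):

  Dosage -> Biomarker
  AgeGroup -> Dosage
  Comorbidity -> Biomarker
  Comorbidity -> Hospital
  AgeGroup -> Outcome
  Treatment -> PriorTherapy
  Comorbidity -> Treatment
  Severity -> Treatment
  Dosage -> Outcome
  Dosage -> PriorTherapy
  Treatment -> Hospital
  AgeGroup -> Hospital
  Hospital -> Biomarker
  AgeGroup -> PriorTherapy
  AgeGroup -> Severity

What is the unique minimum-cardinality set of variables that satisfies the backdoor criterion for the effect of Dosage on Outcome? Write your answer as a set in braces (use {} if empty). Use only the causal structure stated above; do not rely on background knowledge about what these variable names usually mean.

Variables eligible for adjustment (non-descendants of Dosage, excluding Dosage and Outcome): {AgeGroup, Comorbidity, Hospital, Severity, Treatment}.
Backdoor paths from Dosage to Outcome:
  P1: Dosage <- AgeGroup -> Outcome
The empty set is not sufficient: P1 (Dosage <- AgeGroup -> Outcome) has no collider blocking it and no conditioned non-collider, so it is open.
Try {AgeGroup}:
  P1: blocked at fork node AgeGroup ∈ conditioning set.
{AgeGroup} contains no descendant of Dosage and blocks every backdoor path.
No other singleton works — e.g. {Severity} leaves P1 open — so {AgeGroup} is the unique smallest valid adjustment set.

{AgeGroup}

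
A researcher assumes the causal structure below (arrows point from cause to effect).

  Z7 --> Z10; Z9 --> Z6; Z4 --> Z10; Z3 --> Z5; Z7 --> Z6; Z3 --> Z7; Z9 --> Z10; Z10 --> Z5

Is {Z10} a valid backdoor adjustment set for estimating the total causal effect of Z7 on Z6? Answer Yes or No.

No

Backdoor paths from Z7 to Z6 (paths whose first edge points into Z7):
  P1: Z7 <- Z3 -> Z5 <- Z10 <- Z9 -> Z6
Condition 1 (no descendant of Z7 in the set): FAILS — Z10 is a descendant of Z7.
Condition 2 (every backdoor path blocked by {Z10}):
  P1: blocked at collider Z5 (neither it nor any descendant is in the conditioning set).
{Z10} does not satisfy the backdoor criterion.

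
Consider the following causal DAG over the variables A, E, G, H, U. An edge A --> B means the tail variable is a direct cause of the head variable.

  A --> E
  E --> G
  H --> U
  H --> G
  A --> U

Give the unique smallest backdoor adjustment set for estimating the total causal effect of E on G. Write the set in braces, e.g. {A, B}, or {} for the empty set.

Variables eligible for adjustment (non-descendants of E, excluding E and G): {A, H, U}.
Backdoor paths from E to G:
  P1: E <- A -> U <- H -> G
Each backdoor path contains an unconditioned collider, so every path is already blocked with the empty conditioning set:
  P1: blocked at collider U (neither it nor any descendant is in the conditioning set).
The empty set is therefore the unique smallest valid set.

{}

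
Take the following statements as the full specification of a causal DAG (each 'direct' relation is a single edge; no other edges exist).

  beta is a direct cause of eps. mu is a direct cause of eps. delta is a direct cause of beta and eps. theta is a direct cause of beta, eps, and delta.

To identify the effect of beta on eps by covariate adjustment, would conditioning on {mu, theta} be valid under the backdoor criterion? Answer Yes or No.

Backdoor paths from beta to eps (paths whose first edge points into beta):
  P1: beta <- theta -> delta -> eps
  P2: beta <- theta -> eps
  P3: beta <- delta <- theta -> eps
  P4: beta <- delta -> eps
Condition 1 (no descendant of beta in the set): holds — descendants of beta are {eps}; none are in {mu, theta}.
Condition 2 (every backdoor path blocked by {mu, theta}):
  P1: blocked at fork node theta ∈ conditioning set.
  P2: blocked at fork node theta ∈ conditioning set.
  P3: blocked at fork node theta ∈ conditioning set.
  P4: open — no interior node is in the conditioning set.
{mu, theta} does not satisfy the backdoor criterion.

No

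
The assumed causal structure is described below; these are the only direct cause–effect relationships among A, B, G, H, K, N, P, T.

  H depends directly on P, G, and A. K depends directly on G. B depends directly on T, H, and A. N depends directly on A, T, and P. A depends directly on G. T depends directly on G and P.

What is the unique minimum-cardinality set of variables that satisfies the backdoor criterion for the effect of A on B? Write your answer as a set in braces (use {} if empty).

Variables eligible for adjustment (non-descendants of A, excluding A and B): {G, K, P, T}.
Backdoor paths from A to B:
  P1: A <- G -> H <- P -> T -> B
  P2: A <- G -> H <- P -> N <- T -> B
  P3: A <- G -> H -> B
  P4: A <- G -> T <- P -> H -> B
  P5: A <- G -> T -> B
  P6: A <- G -> T -> N <- P -> H -> B
The empty set is not sufficient: P3 (A <- G -> H -> B) has no collider blocking it and no conditioned non-collider, so it is open.
Try {G}:
  P1: blocked at fork node G ∈ conditioning set.
  P2: blocked at fork node G ∈ conditioning set.
  P3: blocked at fork node G ∈ conditioning set.
  P4: blocked at fork node G ∈ conditioning set.
  P5: blocked at fork node G ∈ conditioning set.
  P6: blocked at fork node G ∈ conditioning set.
{G} contains no descendant of A and blocks every backdoor path.
No other singleton works — e.g. {P} leaves P3 open — so {G} is the unique smallest valid adjustment set.

{G}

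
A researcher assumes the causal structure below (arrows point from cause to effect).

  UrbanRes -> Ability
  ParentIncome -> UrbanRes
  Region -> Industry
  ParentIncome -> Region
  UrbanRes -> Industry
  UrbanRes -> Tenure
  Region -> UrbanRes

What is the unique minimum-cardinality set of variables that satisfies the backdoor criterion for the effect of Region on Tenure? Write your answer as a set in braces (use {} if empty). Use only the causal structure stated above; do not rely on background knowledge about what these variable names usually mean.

Variables eligible for adjustment (non-descendants of Region, excluding Region and Tenure): {ParentIncome}.
Backdoor paths from Region to Tenure:
  P1: Region <- ParentIncome -> UrbanRes -> Tenure
The empty set is not sufficient: P1 (Region <- ParentIncome -> UrbanRes -> Tenure) has no collider blocking it and no conditioned non-collider, so it is open.
Try {ParentIncome}:
  P1: blocked at fork node ParentIncome ∈ conditioning set.
{ParentIncome} contains no descendant of Region and blocks every backdoor path.
{ParentIncome} is the unique smallest valid adjustment set.

{ParentIncome}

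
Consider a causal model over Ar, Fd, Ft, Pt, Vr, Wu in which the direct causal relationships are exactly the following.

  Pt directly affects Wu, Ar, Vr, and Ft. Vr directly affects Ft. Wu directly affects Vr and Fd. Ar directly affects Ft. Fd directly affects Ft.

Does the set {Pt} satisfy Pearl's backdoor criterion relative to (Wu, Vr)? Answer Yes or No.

Backdoor paths from Wu to Vr (paths whose first edge points into Wu):
  P1: Wu <- Pt -> Vr
  P2: Wu <- Pt -> Ar -> Ft <- Vr
  P3: Wu <- Pt -> Ft <- Vr
Condition 1 (no descendant of Wu in the set): holds — descendants of Wu are {Fd, Ft, Vr}; none are in {Pt}.
Condition 2 (every backdoor path blocked by {Pt}):
  P1: blocked at fork node Pt ∈ conditioning set.
  P2: blocked at fork node Pt ∈ conditioning set.
  P3: blocked at fork node Pt ∈ conditioning set.
{Pt} satisfies the backdoor criterion.

Yes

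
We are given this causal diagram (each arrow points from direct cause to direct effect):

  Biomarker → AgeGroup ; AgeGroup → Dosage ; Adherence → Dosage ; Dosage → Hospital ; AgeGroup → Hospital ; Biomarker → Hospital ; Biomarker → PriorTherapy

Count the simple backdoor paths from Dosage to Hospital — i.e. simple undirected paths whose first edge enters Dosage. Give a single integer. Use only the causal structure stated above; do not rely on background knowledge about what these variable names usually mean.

2

A backdoor path from Dosage to Hospital is any simple undirected path whose first edge points into Dosage (i.e. leaves Dosage via a parent).
Parents of Dosage: {Adherence, AgeGroup}.
Enumerating:
  P1: Dosage <- AgeGroup <- Biomarker -> Hospital
  P2: Dosage <- AgeGroup -> Hospital
That exhausts the simple backdoor paths. Count: 2.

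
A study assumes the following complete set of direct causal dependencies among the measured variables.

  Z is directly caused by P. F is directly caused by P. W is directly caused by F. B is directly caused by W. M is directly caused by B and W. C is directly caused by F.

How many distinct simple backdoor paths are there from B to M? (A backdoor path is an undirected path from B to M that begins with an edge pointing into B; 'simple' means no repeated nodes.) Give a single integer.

A backdoor path from B to M is any simple undirected path whose first edge points into B (i.e. leaves B via a parent).
Parents of B: {W}.
Enumerating:
  P1: B <- W -> M
That exhausts the simple backdoor paths. Count: 1.

1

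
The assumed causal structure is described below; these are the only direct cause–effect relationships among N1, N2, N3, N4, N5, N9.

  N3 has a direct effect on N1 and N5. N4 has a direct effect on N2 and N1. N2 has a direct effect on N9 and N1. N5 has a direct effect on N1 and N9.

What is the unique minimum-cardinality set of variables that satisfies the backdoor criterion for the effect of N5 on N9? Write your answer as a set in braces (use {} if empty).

Variables eligible for adjustment (non-descendants of N5, excluding N5 and N9): {N2, N3, N4}.
Backdoor paths from N5 to N9:
  P1: N5 <- N3 -> N1 <- N4 -> N2 -> N9
  P2: N5 <- N3 -> N1 <- N2 -> N9
Each backdoor path contains an unconditioned collider, so every path is already blocked with the empty conditioning set:
  P1: blocked at collider N1 (neither it nor any descendant is in the conditioning set).
  P2: blocked at collider N1 (neither it nor any descendant is in the conditioning set).
The empty set is therefore the unique smallest valid set.

{}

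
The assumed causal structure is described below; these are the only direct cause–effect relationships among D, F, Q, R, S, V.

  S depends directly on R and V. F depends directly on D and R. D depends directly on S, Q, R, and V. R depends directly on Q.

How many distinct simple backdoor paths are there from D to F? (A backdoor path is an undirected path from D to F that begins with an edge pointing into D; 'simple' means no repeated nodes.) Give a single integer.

4

A backdoor path from D to F is any simple undirected path whose first edge points into D (i.e. leaves D via a parent).
Parents of D: {Q, R, S, V}.
Enumerating:
  P1: D <- Q -> R -> F
  P2: D <- R -> F
  P3: D <- V -> S <- R -> F
  P4: D <- S <- R -> F
That exhausts the simple backdoor paths. Count: 4.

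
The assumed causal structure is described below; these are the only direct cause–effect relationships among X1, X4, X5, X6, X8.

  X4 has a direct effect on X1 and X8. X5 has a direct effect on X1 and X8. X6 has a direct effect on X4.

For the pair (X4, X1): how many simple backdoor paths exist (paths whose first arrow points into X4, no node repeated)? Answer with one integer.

0

A backdoor path from X4 to X1 is any simple undirected path whose first edge points into X4 (i.e. leaves X4 via a parent).
Parents of X4: {X6}.
No simple path from any parent of X4 reaches X1 without revisiting X4, so there are no backdoor paths.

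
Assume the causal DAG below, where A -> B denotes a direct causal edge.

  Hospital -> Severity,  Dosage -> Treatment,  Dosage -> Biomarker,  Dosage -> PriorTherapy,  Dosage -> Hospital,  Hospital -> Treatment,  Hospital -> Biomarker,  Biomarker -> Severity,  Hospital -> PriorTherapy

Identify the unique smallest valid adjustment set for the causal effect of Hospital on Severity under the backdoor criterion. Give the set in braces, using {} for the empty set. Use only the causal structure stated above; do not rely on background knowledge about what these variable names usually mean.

Variables eligible for adjustment (non-descendants of Hospital, excluding Hospital and Severity): {Dosage}.
Backdoor paths from Hospital to Severity:
  P1: Hospital <- Dosage -> Biomarker -> Severity
The empty set is not sufficient: P1 (Hospital <- Dosage -> Biomarker -> Severity) has no collider blocking it and no conditioned non-collider, so it is open.
Try {Dosage}:
  P1: blocked at fork node Dosage ∈ conditioning set.
{Dosage} contains no descendant of Hospital and blocks every backdoor path.
{Dosage} is the unique smallest valid adjustment set.

{Dosage}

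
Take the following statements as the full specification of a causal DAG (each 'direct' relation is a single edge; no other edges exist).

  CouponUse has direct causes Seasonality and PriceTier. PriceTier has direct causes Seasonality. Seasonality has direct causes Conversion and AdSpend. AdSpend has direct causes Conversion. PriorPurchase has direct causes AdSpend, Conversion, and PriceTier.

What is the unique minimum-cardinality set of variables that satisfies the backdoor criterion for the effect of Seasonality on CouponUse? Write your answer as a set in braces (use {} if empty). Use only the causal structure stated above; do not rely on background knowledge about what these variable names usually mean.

{}

Variables eligible for adjustment (non-descendants of Seasonality, excluding Seasonality and CouponUse): {AdSpend, Conversion}.
Backdoor paths from Seasonality to CouponUse:
  P1: Seasonality <- Conversion -> AdSpend -> PriorPurchase <- PriceTier -> CouponUse
  P2: Seasonality <- Conversion -> PriorPurchase <- PriceTier -> CouponUse
  P3: Seasonality <- AdSpend <- Conversion -> PriorPurchase <- PriceTier -> CouponUse
  P4: Seasonality <- AdSpend -> PriorPurchase <- PriceTier -> CouponUse
Each backdoor path contains an unconditioned collider, so every path is already blocked with the empty conditioning set:
  P1: blocked at collider PriorPurchase (neither it nor any descendant is in the conditioning set).
  P2: blocked at collider PriorPurchase (neither it nor any descendant is in the conditioning set).
  P3: blocked at collider PriorPurchase (neither it nor any descendant is in the conditioning set).
  P4: blocked at collider PriorPurchase (neither it nor any descendant is in the conditioning set).
The empty set is therefore the unique smallest valid set.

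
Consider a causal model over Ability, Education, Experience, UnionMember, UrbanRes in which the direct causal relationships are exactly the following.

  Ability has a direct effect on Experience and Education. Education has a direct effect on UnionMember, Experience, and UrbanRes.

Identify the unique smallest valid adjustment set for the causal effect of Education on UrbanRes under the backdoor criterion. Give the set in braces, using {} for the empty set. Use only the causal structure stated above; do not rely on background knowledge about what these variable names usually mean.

{}

Variables eligible for adjustment (non-descendants of Education, excluding Education and UrbanRes): {Ability}.
Backdoor paths from Education to UrbanRes:
  (none)
With no backdoor paths the empty set already satisfies the criterion, and it is trivially minimal.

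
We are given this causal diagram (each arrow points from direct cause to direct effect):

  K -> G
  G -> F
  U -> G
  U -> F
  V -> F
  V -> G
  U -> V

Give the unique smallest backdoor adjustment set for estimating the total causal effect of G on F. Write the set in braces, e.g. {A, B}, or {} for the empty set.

{U, V}

Variables eligible for adjustment (non-descendants of G, excluding G and F): {K, U, V}.
Backdoor paths from G to F:
  P1: G <- U -> V -> F
  P2: G <- U -> F
  P3: G <- V <- U -> F
  P4: G <- V -> F
The empty set is not sufficient: P1 (G <- U -> V -> F) has no collider blocking it and no conditioned non-collider, so it is open.
Try {U, V}:
  P1: blocked at fork node U ∈ conditioning set.
  P2: blocked at fork node U ∈ conditioning set.
  P3: blocked at chain node V ∈ conditioning set.
  P4: blocked at fork node V ∈ conditioning set.
{U, V} contains no descendant of G and blocks every backdoor path.
Every element of {U, V} is needed (dropping U leaves P2 open; dropping V leaves P4 open), so no proper subset is valid.
Among all size-2 subsets of the eligible variables, only {U, V} blocks every backdoor path, so it is the unique smallest valid adjustment set.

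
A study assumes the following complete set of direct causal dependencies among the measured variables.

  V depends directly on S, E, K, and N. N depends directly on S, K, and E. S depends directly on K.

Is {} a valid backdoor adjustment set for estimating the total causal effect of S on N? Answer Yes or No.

No

Backdoor paths from S to N (paths whose first edge points into S):
  P1: S <- K -> N
  P2: S <- K -> V <- E -> N
  P3: S <- K -> V <- N
Condition 1 (no descendant of S in the set): holds — descendants of S are {N, V}; none are in {}.
Condition 2 (every backdoor path blocked by {}):
  P1: open — no interior node is in the conditioning set.
  P2: blocked at collider V (neither it nor any descendant is in the conditioning set).
  P3: blocked at collider V (neither it nor any descendant is in the conditioning set).
{} does not satisfy the backdoor criterion.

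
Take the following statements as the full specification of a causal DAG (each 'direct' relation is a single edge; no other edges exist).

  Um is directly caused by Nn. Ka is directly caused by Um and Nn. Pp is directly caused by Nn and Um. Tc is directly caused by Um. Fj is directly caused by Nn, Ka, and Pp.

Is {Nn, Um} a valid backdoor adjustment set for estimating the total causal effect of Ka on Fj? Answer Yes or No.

Backdoor paths from Ka to Fj (paths whose first edge points into Ka):
  P1: Ka <- Nn -> Um -> Pp -> Fj
  P2: Ka <- Nn -> Pp -> Fj
  P3: Ka <- Nn -> Fj
  P4: Ka <- Um <- Nn -> Pp -> Fj
  P5: Ka <- Um <- Nn -> Fj
  P6: Ka <- Um -> Pp <- Nn -> Fj
  P7: Ka <- Um -> Pp -> Fj
Condition 1 (no descendant of Ka in the set): holds — descendants of Ka are {Fj}; none are in {Nn, Um}.
Condition 2 (every backdoor path blocked by {Nn, Um}):
  P1: blocked at fork node Nn ∈ conditioning set.
  P2: blocked at fork node Nn ∈ conditioning set.
  P3: blocked at fork node Nn ∈ conditioning set.
  P4: blocked at chain node Um ∈ conditioning set.
  P5: blocked at chain node Um ∈ conditioning set.
  P6: blocked at fork node Um ∈ conditioning set.
  P7: blocked at fork node Um ∈ conditioning set.
{Nn, Um} satisfies the backdoor criterion.

Yes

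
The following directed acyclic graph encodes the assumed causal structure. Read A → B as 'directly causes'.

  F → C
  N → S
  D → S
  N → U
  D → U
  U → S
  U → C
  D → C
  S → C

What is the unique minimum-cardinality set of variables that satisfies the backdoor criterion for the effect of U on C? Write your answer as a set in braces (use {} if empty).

{D, N}

Variables eligible for adjustment (non-descendants of U, excluding U and C): {D, F, N}.
Backdoor paths from U to C:
  P1: U <- N -> S <- D -> C
  P2: U <- N -> S -> C
  P3: U <- D -> S -> C
  P4: U <- D -> C
The empty set is not sufficient: P2 (U <- N -> S -> C) has no collider blocking it and no conditioned non-collider, so it is open.
Try {D, N}:
  P1: blocked at fork node N ∈ conditioning set.
  P2: blocked at fork node N ∈ conditioning set.
  P3: blocked at fork node D ∈ conditioning set.
  P4: blocked at fork node D ∈ conditioning set.
{D, N} contains no descendant of U and blocks every backdoor path.
Every element of {D, N} is needed (dropping D leaves P3 open; dropping N leaves P2 open), so no proper subset is valid.
Among all size-2 subsets of the eligible variables, only {D, N} blocks every backdoor path, so it is the unique smallest valid adjustment set.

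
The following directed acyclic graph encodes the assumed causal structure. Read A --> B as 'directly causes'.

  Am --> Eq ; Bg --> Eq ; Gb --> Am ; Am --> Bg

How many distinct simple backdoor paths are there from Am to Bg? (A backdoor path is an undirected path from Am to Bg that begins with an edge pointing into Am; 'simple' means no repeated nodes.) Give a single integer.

A backdoor path from Am to Bg is any simple undirected path whose first edge points into Am (i.e. leaves Am via a parent).
Parents of Am: {Gb}.
No simple path from any parent of Am reaches Bg without revisiting Am, so there are no backdoor paths.

0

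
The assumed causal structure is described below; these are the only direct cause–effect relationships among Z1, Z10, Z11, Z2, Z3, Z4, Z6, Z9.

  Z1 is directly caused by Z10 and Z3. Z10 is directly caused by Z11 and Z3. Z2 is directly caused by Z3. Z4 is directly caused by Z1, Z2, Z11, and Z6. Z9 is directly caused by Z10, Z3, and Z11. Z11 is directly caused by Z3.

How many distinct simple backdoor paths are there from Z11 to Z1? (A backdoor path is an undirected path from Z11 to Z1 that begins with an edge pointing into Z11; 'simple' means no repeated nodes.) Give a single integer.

4

A backdoor path from Z11 to Z1 is any simple undirected path whose first edge points into Z11 (i.e. leaves Z11 via a parent).
Parents of Z11: {Z3}.
Enumerating:
  P1: Z11 <- Z3 -> Z10 -> Z1
  P2: Z11 <- Z3 -> Z2 -> Z4 <- Z1
  P3: Z11 <- Z3 -> Z9 <- Z10 -> Z1
  P4: Z11 <- Z3 -> Z1
That exhausts the simple backdoor paths. Count: 4.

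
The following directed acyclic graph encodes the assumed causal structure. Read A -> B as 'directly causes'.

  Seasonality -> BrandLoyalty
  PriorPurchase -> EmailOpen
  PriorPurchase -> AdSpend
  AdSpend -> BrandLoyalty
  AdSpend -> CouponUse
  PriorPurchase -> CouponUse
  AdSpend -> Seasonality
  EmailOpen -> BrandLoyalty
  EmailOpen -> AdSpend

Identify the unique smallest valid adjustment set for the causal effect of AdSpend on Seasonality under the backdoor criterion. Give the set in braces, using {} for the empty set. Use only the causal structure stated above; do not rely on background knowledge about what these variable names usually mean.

{}

Variables eligible for adjustment (non-descendants of AdSpend, excluding AdSpend and Seasonality): {EmailOpen, PriorPurchase}.
Backdoor paths from AdSpend to Seasonality:
  P1: AdSpend <- PriorPurchase -> EmailOpen -> BrandLoyalty <- Seasonality
  P2: AdSpend <- EmailOpen -> BrandLoyalty <- Seasonality
Each backdoor path contains an unconditioned collider, so every path is already blocked with the empty conditioning set:
  P1: blocked at collider BrandLoyalty (neither it nor any descendant is in the conditioning set).
  P2: blocked at collider BrandLoyalty (neither it nor any descendant is in the conditioning set).
The empty set is therefore the unique smallest valid set.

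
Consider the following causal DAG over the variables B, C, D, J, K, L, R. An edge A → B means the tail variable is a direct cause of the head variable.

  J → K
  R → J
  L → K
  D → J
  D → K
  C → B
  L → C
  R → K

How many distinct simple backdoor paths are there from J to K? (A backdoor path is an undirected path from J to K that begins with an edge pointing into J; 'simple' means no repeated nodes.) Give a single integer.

A backdoor path from J to K is any simple undirected path whose first edge points into J (i.e. leaves J via a parent).
Parents of J: {D, R}.
Enumerating:
  P1: J <- D -> K
  P2: J <- R -> K
That exhausts the simple backdoor paths. Count: 2.

2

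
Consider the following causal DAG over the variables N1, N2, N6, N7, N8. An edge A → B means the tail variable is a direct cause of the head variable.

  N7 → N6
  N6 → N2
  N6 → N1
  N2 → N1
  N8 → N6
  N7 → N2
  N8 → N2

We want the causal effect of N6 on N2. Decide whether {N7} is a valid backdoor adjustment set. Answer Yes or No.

Backdoor paths from N6 to N2 (paths whose first edge points into N6):
  P1: N6 <- N7 -> N2
  P2: N6 <- N8 -> N2
Condition 1 (no descendant of N6 in the set): holds — descendants of N6 are {N1, N2}; none are in {N7}.
Condition 2 (every backdoor path blocked by {N7}):
  P1: blocked at fork node N7 ∈ conditioning set.
  P2: open — no interior node is in the conditioning set.
{N7} does not satisfy the backdoor criterion.

No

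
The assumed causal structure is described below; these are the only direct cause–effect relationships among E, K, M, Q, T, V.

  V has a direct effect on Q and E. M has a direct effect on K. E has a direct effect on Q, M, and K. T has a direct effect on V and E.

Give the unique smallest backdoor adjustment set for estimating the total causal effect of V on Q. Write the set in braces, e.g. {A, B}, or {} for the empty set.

{T}

Variables eligible for adjustment (non-descendants of V, excluding V and Q): {T}.
Backdoor paths from V to Q:
  P1: V <- T -> E -> Q
The empty set is not sufficient: P1 (V <- T -> E -> Q) has no collider blocking it and no conditioned non-collider, so it is open.
Try {T}:
  P1: blocked at fork node T ∈ conditioning set.
{T} contains no descendant of V and blocks every backdoor path.
{T} is the unique smallest valid adjustment set.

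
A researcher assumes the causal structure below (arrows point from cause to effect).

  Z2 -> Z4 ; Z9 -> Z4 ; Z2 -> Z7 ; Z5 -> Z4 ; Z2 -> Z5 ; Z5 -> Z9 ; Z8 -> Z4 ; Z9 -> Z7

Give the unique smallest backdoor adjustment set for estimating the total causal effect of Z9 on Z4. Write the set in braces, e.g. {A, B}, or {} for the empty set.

Variables eligible for adjustment (non-descendants of Z9, excluding Z9 and Z4): {Z2, Z5, Z8}.
Backdoor paths from Z9 to Z4:
  P1: Z9 <- Z5 <- Z2 -> Z4
  P2: Z9 <- Z5 -> Z4
The empty set is not sufficient: P1 (Z9 <- Z5 <- Z2 -> Z4) has no collider blocking it and no conditioned non-collider, so it is open.
Try {Z5}:
  P1: blocked at chain node Z5 ∈ conditioning set.
  P2: blocked at fork node Z5 ∈ conditioning set.
{Z5} contains no descendant of Z9 and blocks every backdoor path.
No other singleton works — e.g. {Z8} leaves P1 open — so {Z5} is the unique smallest valid adjustment set.

{Z5}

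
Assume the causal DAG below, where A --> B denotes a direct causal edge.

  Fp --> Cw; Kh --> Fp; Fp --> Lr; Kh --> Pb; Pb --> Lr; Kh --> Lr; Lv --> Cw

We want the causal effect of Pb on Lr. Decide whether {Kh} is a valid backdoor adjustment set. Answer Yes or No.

Yes

Backdoor paths from Pb to Lr (paths whose first edge points into Pb):
  P1: Pb <- Kh -> Fp -> Lr
  P2: Pb <- Kh -> Lr
Condition 1 (no descendant of Pb in the set): holds — descendants of Pb are {Lr}; none are in {Kh}.
Condition 2 (every backdoor path blocked by {Kh}):
  P1: blocked at fork node Kh ∈ conditioning set.
  P2: blocked at fork node Kh ∈ conditioning set.
{Kh} satisfies the backdoor criterion.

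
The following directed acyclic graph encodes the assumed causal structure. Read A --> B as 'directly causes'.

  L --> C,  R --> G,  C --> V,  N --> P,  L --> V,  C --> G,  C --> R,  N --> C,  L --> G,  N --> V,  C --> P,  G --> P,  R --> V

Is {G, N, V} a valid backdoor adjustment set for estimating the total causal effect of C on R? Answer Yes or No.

Backdoor paths from C to R (paths whose first edge points into C):
  P1: C <- N -> V <- L -> G <- R
  P2: C <- N -> V <- R
  P3: C <- N -> P <- G <- L -> V <- R
  P4: C <- N -> P <- G <- R
  P5: C <- L -> G <- R
  P6: C <- L -> G -> P <- N -> V <- R
  P7: C <- L -> V <- N -> P <- G <- R
  P8: C <- L -> V <- R
Condition 1 (no descendant of C in the set): FAILS — G and V are descendants of C.
Condition 2 (every backdoor path blocked by {G, N, V}):
  P1: blocked at fork node N ∈ conditioning set.
  P2: blocked at fork node N ∈ conditioning set.
  P3: blocked at fork node N ∈ conditioning set.
  P4: blocked at fork node N ∈ conditioning set.
  P5: open — collider(s) G are conditioned on (or have a conditioned descendant) and no non-collider on the path is in the set.
  P6: blocked at chain node G ∈ conditioning set.
  P7: blocked at fork node N ∈ conditioning set.
  P8: open — collider(s) V are conditioned on (or have a conditioned descendant) and no non-collider on the path is in the set.
{G, N, V} does not satisfy the backdoor criterion.

No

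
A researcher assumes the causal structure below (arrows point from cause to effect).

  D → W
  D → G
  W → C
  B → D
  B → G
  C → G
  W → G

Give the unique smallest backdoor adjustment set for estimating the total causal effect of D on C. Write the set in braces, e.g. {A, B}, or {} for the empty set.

{}

Variables eligible for adjustment (non-descendants of D, excluding D and C): {B}.
Backdoor paths from D to C:
  P1: D <- B -> G <- W -> C
  P2: D <- B -> G <- C
Each backdoor path contains an unconditioned collider, so every path is already blocked with the empty conditioning set:
  P1: blocked at collider G (neither it nor any descendant is in the conditioning set).
  P2: blocked at collider G (neither it nor any descendant is in the conditioning set).
The empty set is therefore the unique smallest valid set.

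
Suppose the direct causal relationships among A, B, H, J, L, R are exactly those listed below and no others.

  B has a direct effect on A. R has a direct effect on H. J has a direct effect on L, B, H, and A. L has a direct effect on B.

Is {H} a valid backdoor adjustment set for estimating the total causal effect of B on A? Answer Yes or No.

No

Backdoor paths from B to A (paths whose first edge points into B):
  P1: B <- J -> A
  P2: B <- L <- J -> A
Condition 1 (no descendant of B in the set): holds — descendants of B are {A}; none are in {H}.
Condition 2 (every backdoor path blocked by {H}):
  P1: open — no interior node is in the conditioning set.
  P2: open — no interior node is in the conditioning set.
{H} does not satisfy the backdoor criterion.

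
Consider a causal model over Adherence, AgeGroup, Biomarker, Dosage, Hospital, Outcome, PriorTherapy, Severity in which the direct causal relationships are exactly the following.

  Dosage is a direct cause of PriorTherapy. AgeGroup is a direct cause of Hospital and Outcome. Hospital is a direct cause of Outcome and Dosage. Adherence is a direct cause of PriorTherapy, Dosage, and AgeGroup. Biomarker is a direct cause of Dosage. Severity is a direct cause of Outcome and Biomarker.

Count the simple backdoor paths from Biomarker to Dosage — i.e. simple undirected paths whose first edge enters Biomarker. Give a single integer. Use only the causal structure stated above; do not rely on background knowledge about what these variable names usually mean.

6

A backdoor path from Biomarker to Dosage is any simple undirected path whose first edge points into Biomarker (i.e. leaves Biomarker via a parent).
Parents of Biomarker: {Severity}.
Enumerating:
  P1: Biomarker <- Severity -> Outcome <- AgeGroup <- Adherence -> Dosage
  P2: Biomarker <- Severity -> Outcome <- AgeGroup <- Adherence -> PriorTherapy <- Dosage
  P3: Biomarker <- Severity -> Outcome <- AgeGroup -> Hospital -> Dosage
  P4: Biomarker <- Severity -> Outcome <- Hospital <- AgeGroup <- Adherence -> Dosage
  P5: Biomarker <- Severity -> Outcome <- Hospital <- AgeGroup <- Adherence -> PriorTherapy <- Dosage
  P6: Biomarker <- Severity -> Outcome <- Hospital -> Dosage
That exhausts the simple backdoor paths. Count: 6.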